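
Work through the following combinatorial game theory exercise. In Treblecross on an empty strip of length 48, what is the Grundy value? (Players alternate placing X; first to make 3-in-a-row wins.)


Treblecross: place X on empty cells; 3-in-a-row wins.
Playing within two cells of an existing X lets the opponent win at once, so sensible play treats the cells i-2..i+2 around each X as dead. The player left with no safe cell loses, so this is a normal-play take-away game on strips of safe cells.
Placing X at cell i (0-indexed) of a strip of k safe cells leaves independent strips of sizes max(0, i-2) and max(0, k-i-3). Hence G(k) = mex{ G(max(0,i-2)) XOR G(max(0,k-i-3)) : 0 <= i < k }, with G(0) = 0.
G(1): splits (0,0):0^0=0 -> mex({0}) = 1
G(2): splits (0,0):0^0=0 -> mex({0}) = 1
G(3): splits (0,0):0^0=0 -> mex({0}) = 1
G(4): splits (0,1):0^1=1 (0,0):0^0=0 -> mex({0, 1}) = 2
G(5): splits (0,2):0^1=1 (0,1):0^1=1 (0,0):0^0=0 -> mex({0, 1}) = 2
G(6) = mex({1}) = 0
G(7) = mex({0, 1, 2}) = 3
G(8) = mex({0, 1, 2}) = 3
G(9) = mex({0, 2}) = 1
G(10) = mex({0, 2, 3}) = 1
G(11) = mex({0, 3}) = 1
G(12) = mex({1, 3}) = 0
G(13) = mex({0, 1, 2, 3}) = 4
G(14) = mex({0, 1, 2}) = 3
G(15) = mex({0, 1, 2}) = 3
G(16) = mex({0, 1, 2, 4}) = 3
G(17) = mex({0, 1, 3, 4}) = 2
G(18) = mex({0, 1, 3, 4}) = 2
G(19) = mex({0, 1, 3, 5}) = 2
G(20) = mex({0, 1, 2, 3, 5}) = 4
G(21) = mex({0, 1, 2, 3, 5}) = 4
G(22) = mex({1, 2, 6}) = 0
G(23) = mex({0, 1, 2, 3, 4, 6}) = 5
G(24) = mex({0, 1, 2, 3, 4}) = 5
G(25) = mex({0, 1, 3, 4, 7}) = 2
G(26) = mex({0, 1, 3, 4, 5, 7}) = 2
G(27) = mex({0, 1, 3, 5}) = 2
G(28) = mex({0, 1, 2, 5}) = 3
G(29) = mex({0, 1, 2, 4, 5, 6}) = 3
G(30) = mex({1, 2, 4, 6}) = 0
G(31) = mex({0, 1, 2, 3, 4, 6}) = 5
G(32) = mex({1, 2, 3, 4, 7}) = 0
G(33) = mex({0, 3, 7}) = 1
G(34) = mex({0, 2, 3, 5, 7}) = 1
G(35) = mex({0, 2, 3, 5, 6}) = 1
G(36) = mex({0, 1, 2, 5, 6}) = 3
G(37) = mex({0, 1, 2, 4, 5, 6}) = 3
G(38) = mex({0, 1, 2, 4}) = 3
G(39) = mex({0, 1, 2, 3, 4, 7}) = 5
G(40) = mex({0, 1, 2, 3, 4, 5, 7}) = 6
G(41) = mex({0, 1, 2, 3, 5, 7}) = 4
G(42) = mex({0, 1, 2, 3, 5, 6, 7}) = 4
G(43) = mex({0, 2, 3, 5, 6}) = 1
G(44) = mex({1, 2, 3, 4, 5, 6}) = 0
G(45) = mex({0, 1, 2, 3, 4, 6, 7}) = 5
G(46) = mex({0, 1, 2, 3, 4, 7}) = 5
G(47) = mex({0, 1, 2, 3, 4, 5, 7}) = 6
G(48) = mex({0, 1, 2, 3, 4, 5, 7}) = 6
Therefore G(48) = 6.

6


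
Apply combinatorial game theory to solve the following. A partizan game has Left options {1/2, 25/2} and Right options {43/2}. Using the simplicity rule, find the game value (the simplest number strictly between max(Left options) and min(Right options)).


Left options: {1/2, 25/2}, max = 25/2
Right options: {43/2}, min = 43/2
All options are numbers and max(Left) < min(Right), so by the simplicity theorem the value is the simplest (earliest-born) number strictly between 25/2 and 43/2.
Integers 13 through 21 all lie strictly between 25/2 and 43/2.
Among integers, the simplest (lowest birthday = smallest |n|; 0 is born on day 0, +-n on day n) is 13.
No non-integer in the interval can be simpler: if x is a non-integer in the interval, then floor(x) or ceil(x) also lies in the interval (the interval contains an integer), and both are proper prefixes of x's sign expansion, i.e. born earlier. So the game value is 13.
Game value = 13

13


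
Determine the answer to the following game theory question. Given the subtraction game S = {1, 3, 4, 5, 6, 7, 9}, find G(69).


The subtraction set is S = {1, 3, 4, 5, 6, 7, 9}.
G(k) = mex{ G(k - s) : s in S, s <= k }. We compute iteratively: G(0) = 0.
G(1) = mex({0}) = 1
G(2) = mex({1}) = 0
G(3) = mex({0}) = 1
G(4) = mex({0, 1}) = 2
G(5) = mex({0, 1, 2}) = 3
G(6) = mex({0, 1, 3}) = 2
G(7) = mex({0, 1, 2}) = 3
G(8) = mex({0, 1, 2, 3}) = 4
G(9) = mex({0, 1, 2, 3, 4}) = 5
G(10) = mex({1, 2, 3, 5}) = 0
G(11) = mex({0, 2, 3, 4}) = 1
G(12) = mex({1, 2, 3, 4, 5}) = 0
G(13) = mex({0, 2, 3, 4, 5}) = 1
G(14) = mex({0, 1, 3, 4, 5}) = 2
G(15) = mex({0, 1, 2, 4, 5}) = 3
G(16) = mex({0, 1, 3, 5}) = 2
G(17) = mex({0, 1, 2, 4}) = 3
G(18) = mex({0, 1, 2, 3, 5}) = 4
Observe that G(10)..G(18) = 0, 1, 0, 1, 2, 3, 2, 3, 4 repeats G(0)..G(8) = 0, 1, 0, 1, 2, 3, 2, 3, 4.
For k >= max(S) = 9, G(k) is determined by the previous 9 values G(k-9)..G(k-1); a window of 9 consecutive values has recurred shifted by 10, so by induction G(k + 10) = G(k) for all k >= 0: the sequence is periodic from the start with period 10.
One period: G(0..9) = 0, 1, 0, 1, 2, 3, 2, 3, 4, 5.
69 mod 10 = 9, so G(69) = G(9) = 5.

5


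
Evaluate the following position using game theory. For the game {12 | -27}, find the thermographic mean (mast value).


Game = {12 | -27}, a switch {a | b} with numbers a > b.
Its thermograph has left wall a - t and right wall b + t, which meet at t = (a - b)/2, where both equal (a + b)/2. So the mast (mean value) is at (a + b)/2.
Mean = (12 + (-27))/2 = -15/2 = -15/2

-15/2


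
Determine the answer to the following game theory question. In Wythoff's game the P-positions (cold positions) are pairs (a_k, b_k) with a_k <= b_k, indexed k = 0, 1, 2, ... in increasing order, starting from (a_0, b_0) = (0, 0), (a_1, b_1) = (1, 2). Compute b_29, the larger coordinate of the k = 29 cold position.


By Wythoff's theorem, a_k = floor(k * phi) and b_k = floor(k * phi^2) = a_k + k, where phi = (1 + sqrt(5))/2 is the golden ratio.
phi = (1 + sqrt(5))/2 = 1.618034
phi^2 = phi + 1 = 2.618034
k = 29
k * phi^2 = 29 * 2.618034 = 75.922986
b_29 = floor(k * phi^2) = 75 (check: a_29 + k = 46 + 29 = 75)

75


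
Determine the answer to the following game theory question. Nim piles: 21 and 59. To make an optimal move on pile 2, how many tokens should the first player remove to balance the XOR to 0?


Piles: 21 and 59
Current XOR: 21 XOR 59 = 46 (non-zero, so this is an N-position).
To make the XOR zero, we need to find a move that balances the piles.
For pile 2 (size 59): target = 59 XOR 46 = 21
We reduce pile 2 from 59 to 21.
Tokens removed: 59 - 21 = 38
Verification: 21 XOR 21 = 0

38


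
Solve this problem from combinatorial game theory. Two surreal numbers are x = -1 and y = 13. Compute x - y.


x = -1, y = 13
x - y = -1 - 13 = -14

-14


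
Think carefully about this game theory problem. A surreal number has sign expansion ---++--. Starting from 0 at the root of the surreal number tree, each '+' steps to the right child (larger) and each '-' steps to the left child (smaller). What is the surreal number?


Sign expansion: ---++--
Rule: track bounds (lo, hi), initially (-inf, +inf). On '+', the current value becomes lo and we move to the simplest number in (value, hi): value + 1 if hi = +inf, otherwise the midpoint (value + hi)/2. On '-', the current value becomes hi and we move to value - 1 if lo = -inf, otherwise the midpoint (lo + value)/2.
Start at 0.
Step 1: sign = -, move left. Bounds: (-inf, 0). Value = -1
Step 2: sign = -, move left. Bounds: (-inf, -1). Value = -2
Step 3: sign = -, move left. Bounds: (-inf, -2). Value = -3
Step 4: sign = +, move right. Bounds: (-3, -2). Value = -5/2
Step 5: sign = +, move right. Bounds: (-5/2, -2). Value = -9/4
Step 6: sign = -, move left. Bounds: (-5/2, -9/4). Value = -19/8
Step 7: sign = -, move left. Bounds: (-5/2, -19/8). Value = -39/16
The surreal number with sign expansion ---++-- is -39/16.

-39/16


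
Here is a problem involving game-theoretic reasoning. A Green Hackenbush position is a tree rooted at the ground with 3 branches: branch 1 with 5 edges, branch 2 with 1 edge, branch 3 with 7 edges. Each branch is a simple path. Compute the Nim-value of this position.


The tree has 3 branches from the ground vertex.
In Green Hackenbush, the Nim-value of a simple path of length k is k.
Branch 1: length 5, Nim-value = 5
Branch 2: length 1, Nim-value = 1
Branch 3: length 7, Nim-value = 7
Total Nim-value = XOR of all branch values:
0 XOR 5 = 5
5 XOR 1 = 4
4 XOR 7 = 3
Nim-value of the tree = 3

3


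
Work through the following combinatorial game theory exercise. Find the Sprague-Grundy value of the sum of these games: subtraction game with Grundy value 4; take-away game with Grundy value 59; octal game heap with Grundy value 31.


By the Sprague-Grundy theorem, the Grundy value of a sum of games is the XOR of individual Grundy values.
subtraction game: Grundy value = 4. Running XOR: 0 XOR 4 = 4
take-away game: Grundy value = 59. Running XOR: 4 XOR 59 = 63
octal game heap: Grundy value = 31. Running XOR: 63 XOR 31 = 32
The combined Grundy value is 32.

32


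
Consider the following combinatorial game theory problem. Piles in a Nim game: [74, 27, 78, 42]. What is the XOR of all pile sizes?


We need the XOR (exclusive or) of all pile sizes.
After XOR-ing pile 1 (size 74): 0 XOR 74 = 74
After XOR-ing pile 2 (size 27): 74 XOR 27 = 81
After XOR-ing pile 3 (size 78): 81 XOR 78 = 31
After XOR-ing pile 4 (size 42): 31 XOR 42 = 53
The Nim-value of this position is 53.

53


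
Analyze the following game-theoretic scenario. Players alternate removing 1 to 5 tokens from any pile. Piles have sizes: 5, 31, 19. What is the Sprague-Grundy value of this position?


Subtraction set: {1, 2, 3, 4, 5}
For this subtraction set, G(n) = n mod 6 (period = max + 1 = 6).
Pile 1 (size 5): G(5) = 5 mod 6 = 5
Pile 2 (size 31): G(31) = 31 mod 6 = 1
Pile 3 (size 19): G(19) = 19 mod 6 = 1
Total Grundy value = XOR of all: 5 XOR 1 XOR 1 = 5

5


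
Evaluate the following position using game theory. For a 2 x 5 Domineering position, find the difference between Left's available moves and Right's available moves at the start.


Board is 2 x 5 (rows x cols).
Left (vertical) placements: (rows-1) * cols = 1 * 5 = 5
Right (horizontal) placements: rows * (cols-1) = 2 * 4 = 8
Advantage = Left - Right = 5 - 8 = -3

-3


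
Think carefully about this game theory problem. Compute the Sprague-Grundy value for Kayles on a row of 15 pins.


Kayles: a move removes 1 or 2 adjacent pins from a contiguous row.
Removing pins from a row of k leaves two independent rows (a, b) with a + b = k - 1 (one pin) or a + b = k - 2 (two pins); an end removal gives a = 0.
By Sprague-Grundy, G(k) = mex{ G(a) XOR G(b) } over all these splits. G(0) = 0.
G(1): splits (0,0):0^0=0 -> mex({0}) = 1
G(2): splits (0,1):0^1=1 (0,0):0^0=0 -> mex({0, 1}) = 2
G(3): splits (0,2):0^2=2 (1,1):1^1=0 (0,1):0^1=1 -> mex({0, 1, 2}) = 3
G(4): splits (0,3):0^3=3 (1,2):1^2=3 (0,2):0^2=2 (1,1):1^1=0 -> mex({0, 2, 3}) = 1
G(5): splits (0,4):0^1=1 (1,3):1^3=2 (2,2):2^2=0 (0,3):0^3=3 (1,2):1^2=3 -> mex({0, 1, 2, 3}) = 4
G(6) = mex({0, 1, 2, 4}) = 3
G(7) = mex({0, 1, 3, 4, 5}) = 2
G(8) = mex({0, 2, 3, 5, 6}) = 1
G(9) = mex({0, 1, 2, 3, 6, 7}) = 4
G(10) = mex({0, 1, 3, 4, 5, 7}) = 2
G(11) = mex({0, 1, 2, 3, 4, 5}) = 6
G(12) = mex({0, 1, 2, 3, 5, 6, 7}) = 4
G(13) = mex({0, 2, 3, 4, 6, 7}) = 1
G(14) = mex({0, 1, 4, 5, 6, 7}) = 2
G(15) = mex({0, 1, 2, 3, 4, 5, 6}) = 7
Therefore G(15) = 7.

7


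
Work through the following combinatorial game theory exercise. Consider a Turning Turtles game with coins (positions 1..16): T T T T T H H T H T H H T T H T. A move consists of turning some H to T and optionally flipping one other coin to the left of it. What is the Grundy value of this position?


Coins: T T T T T H H T H T H H T T H T
Key fact: a single head at position k behaves exactly like a Nim heap of size k (turning it to T and optionally flipping a coin at j < k corresponds to moving the heap from k to j, or to 0), and heads combine as a disjunctive sum (two heads at the same place would cancel, matching j XOR j = 0). So the Nim-value is the XOR of the 1-indexed positions of the heads.
Face-up positions (1-indexed): [6, 7, 9, 11, 12, 15]
XOR 0 with 6: 0 XOR 6 = 6
XOR 6 with 7: 6 XOR 7 = 1
XOR 1 with 9: 1 XOR 9 = 8
XOR 8 with 11: 8 XOR 11 = 3
XOR 3 with 12: 3 XOR 12 = 15
XOR 15 with 15: 15 XOR 15 = 0
Nim-value = 0

0


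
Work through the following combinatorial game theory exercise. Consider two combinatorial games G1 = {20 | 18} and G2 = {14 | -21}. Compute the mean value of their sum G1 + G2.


G1 = {20 | 18}, G2 = {14 | -21}
Each is a switch {a | b} with numbers a > b; its mean value is (a + b)/2, and mean value is additive over game sums: m(G1 + G2) = m(G1) + m(G2).
Mean of G1 = (20 + (18))/2 = 38/2 = 19
Mean of G2 = (14 + (-21))/2 = -7/2 = -7/2
Mean of G1 + G2 = 19 + -7/2 = 31/2

31/2


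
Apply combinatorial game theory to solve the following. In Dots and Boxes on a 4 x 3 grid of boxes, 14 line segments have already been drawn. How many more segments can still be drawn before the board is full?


Grid: 4 x 3 boxes, i.e. 5 rows and 4 columns of dots.
Horizontal edges: (rows + 1) * cols = 5 * 3 = 15
Vertical edges: rows * (cols + 1) = 4 * 4 = 16
Total edges: 15 + 16 = 31
Edges drawn: 14
Remaining: 31 - 14 = 17

17


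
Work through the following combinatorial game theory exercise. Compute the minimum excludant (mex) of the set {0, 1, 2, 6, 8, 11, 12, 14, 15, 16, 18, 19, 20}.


Set = {0, 1, 2, 6, 8, 11, 12, 14, 15, 16, 18, 19, 20}
0 is in the set.
1 is in the set.
2 is in the set.
3 is NOT in the set. This is the mex.
mex = 3

3


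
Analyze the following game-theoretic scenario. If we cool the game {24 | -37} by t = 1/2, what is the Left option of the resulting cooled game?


Original game: {24 | -37} (a switch {a | b} with a > b).
Cooling by t (for t below the temperature (a - b)/2 = 61/2) taxes each move by t: {a | b} cooled by t is {a - t | b + t}.
Cooling amount: t = 1/2
Cooled Left option: 24 - 1/2 = 47/2
Cooled Right option: -37 + 1/2 = -73/2
Cooled game: {47/2 | -73/2}
Left option = 47/2

47/2


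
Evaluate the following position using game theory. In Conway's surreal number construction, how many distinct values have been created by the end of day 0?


Day 0: {|} = 0 is born. Count = 1.
Day n: the number of surreal numbers born by day n is 2^(n+1) - 1.
By day 0: 2^1 - 1 = 1
By day 0: 1 surreal numbers.

1


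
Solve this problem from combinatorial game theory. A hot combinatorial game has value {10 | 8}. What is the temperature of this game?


The game is {10 | 8}, a switch {a | b} with numbers a > b.
Cooling {a | b} by t gives {a - t | b + t}, which stops being hot when a - t = b + t, i.e. at t = (a - b)/2. So the temperature of a switch is (a - b)/2.
Temperature = (Left option - Right option) / 2
= (10 - (8)) / 2
= 2 / 2
= 1

1


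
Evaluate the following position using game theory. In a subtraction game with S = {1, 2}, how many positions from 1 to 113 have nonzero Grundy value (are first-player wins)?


Subtraction set S = {1, 2}, so G(n) = n mod 3.
G(n) = 0 when n is a multiple of 3.
Multiples of 3 in [1, 113]: 37
N-positions (nonzero Grundy) = 113 - 37 = 76

76


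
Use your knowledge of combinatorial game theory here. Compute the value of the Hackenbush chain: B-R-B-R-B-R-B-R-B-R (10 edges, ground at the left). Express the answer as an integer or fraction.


Edges (from ground): B-R-B-R-B-R-B-R-B-R
By Berlekamp's sign-expansion rule, a Blue-Red Hackenbush stalk has the value of the surreal number whose sign sequence is the edge sequence with B -> + and R -> -.
Sign sequence: +-+-+-+-+-
Trace the sign expansion in the surreal number tree, starting from 0:
Edge 1: B (sign +) -> bounds (0, +inf), value = 1
Edge 2: R (sign -) -> bounds (0, 1), value = 1/2
Edge 3: B (sign +) -> bounds (1/2, 1), value = 3/4
Edge 4: R (sign -) -> bounds (1/2, 3/4), value = 5/8
Edge 5: B (sign +) -> bounds (5/8, 3/4), value = 11/16
Edge 6: R (sign -) -> bounds (5/8, 11/16), value = 21/32
Edge 7: B (sign +) -> bounds (21/32, 11/16), value = 43/64
Edge 8: R (sign -) -> bounds (21/32, 43/64), value = 85/128
Edge 9: B (sign +) -> bounds (85/128, 43/64), value = 171/256
Edge 10: R (sign -) -> bounds (85/128, 171/256), value = 341/512
Game value = 341/512

341/512


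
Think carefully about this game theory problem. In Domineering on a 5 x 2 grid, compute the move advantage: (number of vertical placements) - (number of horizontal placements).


Board is 5 x 2 (rows x cols).
Left (vertical) placements: (rows-1) * cols = 4 * 2 = 8
Right (horizontal) placements: rows * (cols-1) = 5 * 1 = 5
Advantage = Left - Right = 8 - 5 = 3

3


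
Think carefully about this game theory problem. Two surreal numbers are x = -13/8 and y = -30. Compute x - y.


x = -13/8, y = -30
Converting to common denominator: 8
x = -13/8, y = -240/8
x - y = -13/8 - -30 = 227/8

227/8


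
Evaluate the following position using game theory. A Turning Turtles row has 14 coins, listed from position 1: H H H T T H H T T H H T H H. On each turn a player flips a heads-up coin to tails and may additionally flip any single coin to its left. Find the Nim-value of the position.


Coins: H H H T T H H T T H H T H H
Key fact: a single head at position k behaves exactly like a Nim heap of size k (turning it to T and optionally flipping a coin at j < k corresponds to moving the heap from k to j, or to 0), and heads combine as a disjunctive sum (two heads at the same place would cancel, matching j XOR j = 0). So the Nim-value is the XOR of the 1-indexed positions of the heads.
Face-up positions (1-indexed): [1, 2, 3, 6, 7, 10, 11, 13, 14]
XOR 0 with 1: 0 XOR 1 = 1
XOR 1 with 2: 1 XOR 2 = 3
XOR 3 with 3: 3 XOR 3 = 0
XOR 0 with 6: 0 XOR 6 = 6
XOR 6 with 7: 6 XOR 7 = 1
XOR 1 with 10: 1 XOR 10 = 11
XOR 11 with 11: 11 XOR 11 = 0
XOR 0 with 13: 0 XOR 13 = 13
XOR 13 with 14: 13 XOR 14 = 3
Nim-value = 3

3


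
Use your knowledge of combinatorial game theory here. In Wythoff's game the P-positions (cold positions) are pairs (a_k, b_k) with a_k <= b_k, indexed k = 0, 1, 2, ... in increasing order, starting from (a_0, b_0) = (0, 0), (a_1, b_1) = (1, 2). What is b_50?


By Wythoff's theorem, a_k = floor(k * phi) and b_k = floor(k * phi^2) = a_k + k, where phi = (1 + sqrt(5))/2 is the golden ratio.
phi = (1 + sqrt(5))/2 = 1.618034
phi^2 = phi + 1 = 2.618034
k = 50
k * phi^2 = 50 * 2.618034 = 130.901699
b_50 = floor(k * phi^2) = 130 (check: a_50 + k = 80 + 50 = 130)

130


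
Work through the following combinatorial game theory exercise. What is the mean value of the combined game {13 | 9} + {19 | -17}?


G1 = {13 | 9}, G2 = {19 | -17}
Each is a switch {a | b} with numbers a > b; its mean value is (a + b)/2, and mean value is additive over game sums: m(G1 + G2) = m(G1) + m(G2).
Mean of G1 = (13 + (9))/2 = 22/2 = 11
Mean of G2 = (19 + (-17))/2 = 2/2 = 1
Mean of G1 + G2 = 11 + 1 = 12

12


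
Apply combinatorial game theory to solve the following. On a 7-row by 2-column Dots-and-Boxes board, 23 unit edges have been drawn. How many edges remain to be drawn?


Grid: 7 x 2 boxes, i.e. 8 rows and 3 columns of dots.
Horizontal edges: (rows + 1) * cols = 8 * 2 = 16
Vertical edges: rows * (cols + 1) = 7 * 3 = 21
Total edges: 16 + 21 = 37
Edges drawn: 23
Remaining: 37 - 23 = 14

14


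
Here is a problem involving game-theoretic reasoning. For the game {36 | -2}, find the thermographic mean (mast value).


Game = {36 | -2}, a switch {a | b} with numbers a > b.
Its thermograph has left wall a - t and right wall b + t, which meet at t = (a - b)/2, where both equal (a + b)/2. So the mast (mean value) is at (a + b)/2.
Mean = (36 + (-2))/2 = 34/2 = 17

17


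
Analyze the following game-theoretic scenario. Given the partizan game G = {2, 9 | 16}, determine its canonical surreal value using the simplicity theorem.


Left options: {2, 9}, max = 9
Right options: {16}, min = 16
All options are numbers and max(Left) < min(Right), so by the simplicity theorem the value is the simplest (earliest-born) number strictly between 9 and 16.
Integers 10 through 15 all lie strictly between 9 and 16.
Among integers, the simplest (lowest birthday = smallest |n|; 0 is born on day 0, +-n on day n) is 10.
No non-integer in the interval can be simpler: if x is a non-integer in the interval, then floor(x) or ceil(x) also lies in the interval (the interval contains an integer), and both are proper prefixes of x's sign expansion, i.e. born earlier. So the game value is 10.
Game value = 10

10


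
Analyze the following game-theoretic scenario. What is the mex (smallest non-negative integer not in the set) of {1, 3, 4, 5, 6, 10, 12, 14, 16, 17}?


Set = {1, 3, 4, 5, 6, 10, 12, 14, 16, 17}
0 is NOT in the set. This is the mex.
mex = 0

0


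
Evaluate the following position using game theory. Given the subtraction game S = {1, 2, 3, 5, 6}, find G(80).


The subtraction set is S = {1, 2, 3, 5, 6}.
G(k) = mex{ G(k - s) : s in S, s <= k }. We compute iteratively: G(0) = 0.
G(1) = mex({0}) = 1
G(2) = mex({0, 1}) = 2
G(3) = mex({0, 1, 2}) = 3
G(4) = mex({1, 2, 3}) = 0
G(5) = mex({0, 2, 3}) = 1
G(6) = mex({0, 1, 3}) = 2
G(7) = mex({0, 1, 2}) = 3
G(8) = mex({1, 2, 3}) = 0
G(9) = mex({0, 2, 3}) = 1
Observe that G(4)..G(9) = 0, 1, 2, 3, 0, 1 repeats G(0)..G(5) = 0, 1, 2, 3, 0, 1.
For k >= max(S) = 6, G(k) is determined by the previous 6 values G(k-6)..G(k-1); a window of 6 consecutive values has recurred shifted by 4, so by induction G(k + 4) = G(k) for all k >= 0: the sequence is periodic from the start with period 4.
One period: G(0..3) = 0, 1, 2, 3.
80 mod 4 = 0, so G(80) = G(0) = 0.

0


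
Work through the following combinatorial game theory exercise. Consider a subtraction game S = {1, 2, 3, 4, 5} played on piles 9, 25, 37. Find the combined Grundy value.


Subtraction set: {1, 2, 3, 4, 5}
For this subtraction set, G(n) = n mod 6 (period = max + 1 = 6).
Pile 1 (size 9): G(9) = 9 mod 6 = 3
Pile 2 (size 25): G(25) = 25 mod 6 = 1
Pile 3 (size 37): G(37) = 37 mod 6 = 1
Total Grundy value = XOR of all: 3 XOR 1 XOR 1 = 3

3


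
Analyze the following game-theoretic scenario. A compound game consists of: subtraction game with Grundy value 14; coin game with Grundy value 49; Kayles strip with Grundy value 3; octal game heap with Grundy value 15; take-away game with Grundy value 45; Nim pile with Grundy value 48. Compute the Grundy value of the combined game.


By the Sprague-Grundy theorem, the Grundy value of a sum of games is the XOR of individual Grundy values.
subtraction game: Grundy value = 14. Running XOR: 0 XOR 14 = 14
coin game: Grundy value = 49. Running XOR: 14 XOR 49 = 63
Kayles strip: Grundy value = 3. Running XOR: 63 XOR 3 = 60
octal game heap: Grundy value = 15. Running XOR: 60 XOR 15 = 51
take-away game: Grundy value = 45. Running XOR: 51 XOR 45 = 30
Nim pile: Grundy value = 48. Running XOR: 30 XOR 48 = 46
The combined Grundy value is 46.

46


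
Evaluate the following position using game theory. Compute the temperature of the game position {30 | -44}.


The game is {30 | -44}, a switch {a | b} with numbers a > b.
Cooling {a | b} by t gives {a - t | b + t}, which stops being hot when a - t = b + t, i.e. at t = (a - b)/2. So the temperature of a switch is (a - b)/2.
Temperature = (Left option - Right option) / 2
= (30 - (-44)) / 2
= 74 / 2
= 37

37


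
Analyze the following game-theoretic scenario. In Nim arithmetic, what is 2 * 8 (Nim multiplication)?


Nim multiplication is bilinear over XOR: (u XOR v) * w = (u*w) XOR (v*w).
So we split each operand into its bit components and XOR the pairwise Nim products.
2 = 2 (as XOR of powers of 2).
8 = 8 (as XOR of powers of 2).
Using the standard Nim-product table on single bits:
  2*2 = 3,   2*4 = 8,   2*8 = 12,
  4*4 = 6,   4*8 = 11,  8*8 = 13,
and  1*x = x (identity), k*l = l*k (commutative).
Pairwise Nim products:
  2 * 8 = 12
XOR them: 12 = 12.
Result: 2 * 8 = 12 (in Nim).

12


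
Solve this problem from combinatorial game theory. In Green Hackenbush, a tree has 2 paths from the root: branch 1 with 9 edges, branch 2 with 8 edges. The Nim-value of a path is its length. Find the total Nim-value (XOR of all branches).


The tree has 2 branches from the ground vertex.
In Green Hackenbush, the Nim-value of a simple path of length k is k.
Branch 1: length 9, Nim-value = 9
Branch 2: length 8, Nim-value = 8
Total Nim-value = XOR of all branch values:
0 XOR 9 = 9
9 XOR 8 = 1
Nim-value of the tree = 1

1


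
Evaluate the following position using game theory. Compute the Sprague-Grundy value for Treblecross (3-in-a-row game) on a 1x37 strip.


Treblecross: place X on empty cells; 3-in-a-row wins.
Playing within two cells of an existing X lets the opponent win at once, so sensible play treats the cells i-2..i+2 around each X as dead. The player left with no safe cell loses, so this is a normal-play take-away game on strips of safe cells.
Placing X at cell i (0-indexed) of a strip of k safe cells leaves independent strips of sizes max(0, i-2) and max(0, k-i-3). Hence G(k) = mex{ G(max(0,i-2)) XOR G(max(0,k-i-3)) : 0 <= i < k }, with G(0) = 0.
G(1): splits (0,0):0^0=0 -> mex({0}) = 1
G(2): splits (0,0):0^0=0 -> mex({0}) = 1
G(3): splits (0,0):0^0=0 -> mex({0}) = 1
G(4): splits (0,1):0^1=1 (0,0):0^0=0 -> mex({0, 1}) = 2
G(5): splits (0,2):0^1=1 (0,1):0^1=1 (0,0):0^0=0 -> mex({0, 1}) = 2
G(6) = mex({1}) = 0
G(7) = mex({0, 1, 2}) = 3
G(8) = mex({0, 1, 2}) = 3
G(9) = mex({0, 2}) = 1
G(10) = mex({0, 2, 3}) = 1
G(11) = mex({0, 3}) = 1
G(12) = mex({1, 3}) = 0
G(13) = mex({0, 1, 2, 3}) = 4
G(14) = mex({0, 1, 2}) = 3
G(15) = mex({0, 1, 2}) = 3
G(16) = mex({0, 1, 2, 4}) = 3
G(17) = mex({0, 1, 3, 4}) = 2
G(18) = mex({0, 1, 3, 4}) = 2
G(19) = mex({0, 1, 3, 5}) = 2
G(20) = mex({0, 1, 2, 3, 5}) = 4
G(21) = mex({0, 1, 2, 3, 5}) = 4
G(22) = mex({1, 2, 6}) = 0
G(23) = mex({0, 1, 2, 3, 4, 6}) = 5
G(24) = mex({0, 1, 2, 3, 4}) = 5
G(25) = mex({0, 1, 3, 4, 7}) = 2
G(26) = mex({0, 1, 3, 4, 5, 7}) = 2
G(27) = mex({0, 1, 3, 5}) = 2
G(28) = mex({0, 1, 2, 5}) = 3
G(29) = mex({0, 1, 2, 4, 5, 6}) = 3
G(30) = mex({1, 2, 4, 6}) = 0
G(31) = mex({0, 1, 2, 3, 4, 6}) = 5
G(32) = mex({1, 2, 3, 4, 7}) = 0
G(33) = mex({0, 3, 7}) = 1
G(34) = mex({0, 2, 3, 5, 7}) = 1
G(35) = mex({0, 2, 3, 5, 6}) = 1
G(36) = mex({0, 1, 2, 5, 6}) = 3
G(37) = mex({0, 1, 2, 4, 5, 6}) = 3
Therefore G(37) = 3.

3


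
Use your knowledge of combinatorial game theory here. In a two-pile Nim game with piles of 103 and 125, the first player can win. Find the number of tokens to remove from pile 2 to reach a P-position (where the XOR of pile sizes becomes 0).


Piles: 103 and 125
Current XOR: 103 XOR 125 = 26 (non-zero, so this is an N-position).
To make the XOR zero, we need to find a move that balances the piles.
For pile 2 (size 125): target = 125 XOR 26 = 103
We reduce pile 2 from 125 to 103.
Tokens removed: 125 - 103 = 22
Verification: 103 XOR 103 = 0

22


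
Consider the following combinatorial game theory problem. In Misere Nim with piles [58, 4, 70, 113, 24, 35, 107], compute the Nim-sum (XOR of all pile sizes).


We need the XOR (exclusive or) of all pile sizes.
After XOR-ing pile 1 (size 58): 0 XOR 58 = 58
After XOR-ing pile 2 (size 4): 58 XOR 4 = 62
After XOR-ing pile 3 (size 70): 62 XOR 70 = 120
After XOR-ing pile 4 (size 113): 120 XOR 113 = 9
After XOR-ing pile 5 (size 24): 9 XOR 24 = 17
After XOR-ing pile 6 (size 35): 17 XOR 35 = 50
After XOR-ing pile 7 (size 107): 50 XOR 107 = 89
The Nim-value of this position is 89.

89


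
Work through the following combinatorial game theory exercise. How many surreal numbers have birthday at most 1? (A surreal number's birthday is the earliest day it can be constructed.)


Day 0: {|} = 0 is born. Count = 1.
Day n: the number of surreal numbers born by day n is 2^(n+1) - 1.
By day 0: 2^1 - 1 = 1
By day 1: 2^2 - 1 = 3
By day 1: 3 surreal numbers.

3


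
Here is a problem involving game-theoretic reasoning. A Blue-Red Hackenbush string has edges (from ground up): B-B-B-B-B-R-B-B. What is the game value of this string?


Edges (from ground): B-B-B-B-B-R-B-B
By Berlekamp's sign-expansion rule, a Blue-Red Hackenbush stalk has the value of the surreal number whose sign sequence is the edge sequence with B -> + and R -> -.
Sign sequence: +++++-++
Trace the sign expansion in the surreal number tree, starting from 0:
Edge 1: B (sign +) -> bounds (0, +inf), value = 1
Edge 2: B (sign +) -> bounds (1, +inf), value = 2
Edge 3: B (sign +) -> bounds (2, +inf), value = 3
Edge 4: B (sign +) -> bounds (3, +inf), value = 4
Edge 5: B (sign +) -> bounds (4, +inf), value = 5
Edge 6: R (sign -) -> bounds (4, 5), value = 9/2
Edge 7: B (sign +) -> bounds (9/2, 5), value = 19/4
Edge 8: B (sign +) -> bounds (19/4, 5), value = 39/8
Game value = 39/8

39/8


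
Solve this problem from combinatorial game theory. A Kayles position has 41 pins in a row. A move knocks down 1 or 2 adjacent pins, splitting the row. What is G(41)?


Kayles: a move removes 1 or 2 adjacent pins from a contiguous row.
Removing pins from a row of k leaves two independent rows (a, b) with a + b = k - 1 (one pin) or a + b = k - 2 (two pins); an end removal gives a = 0.
By Sprague-Grundy, G(k) = mex{ G(a) XOR G(b) } over all these splits. G(0) = 0.
G(1): splits (0,0):0^0=0 -> mex({0}) = 1
G(2): splits (0,1):0^1=1 (0,0):0^0=0 -> mex({0, 1}) = 2
G(3): splits (0,2):0^2=2 (1,1):1^1=0 (0,1):0^1=1 -> mex({0, 1, 2}) = 3
G(4): splits (0,3):0^3=3 (1,2):1^2=3 (0,2):0^2=2 (1,1):1^1=0 -> mex({0, 2, 3}) = 1
G(5): splits (0,4):0^1=1 (1,3):1^3=2 (2,2):2^2=0 (0,3):0^3=3 (1,2):1^2=3 -> mex({0, 1, 2, 3}) = 4
G(6) = mex({0, 1, 2, 4}) = 3
G(7) = mex({0, 1, 3, 4, 5}) = 2
G(8) = mex({0, 2, 3, 5, 6}) = 1
G(9) = mex({0, 1, 2, 3, 6, 7}) = 4
G(10) = mex({0, 1, 3, 4, 5, 7}) = 2
G(11) = mex({0, 1, 2, 3, 4, 5}) = 6
G(12) = mex({0, 1, 2, 3, 5, 6, 7}) = 4
G(13) = mex({0, 2, 3, 4, 6, 7}) = 1
G(14) = mex({0, 1, 4, 5, 6, 7}) = 2
G(15) = mex({0, 1, 2, 3, 4, 5, 6}) = 7
G(16) = mex({0, 2, 3, 5, 6, 7}) = 1
G(17) = mex({0, 1, 2, 3, 5, 6, 7}) = 4
G(18) = mex({0, 1, 2, 4, 5, 6}) = 3
G(19) = mex({0, 1, 3, 4, 5, 7}) = 2
G(20) = mex({0, 2, 3, 4, 5, 6, 7}) = 1
G(21) = mex({0, 1, 2, 3, 5, 6, 7}) = 4
G(22) = mex({0, 1, 2, 3, 4, 5, 7}) = 6
G(23) = mex({0, 1, 2, 3, 4, 5, 6}) = 7
G(24) = mex({0, 1, 2, 3, 5, 6, 7}) = 4
G(25) = mex({0, 2, 3, 4, 6, 7}) = 1
G(26) = mex({0, 1, 3, 4, 5, 6, 7}) = 2
G(27) = mex({0, 1, 2, 3, 4, 5, 6, 7}) = 8
G(28) = mex({0, 1, 2, 3, 4, 6, 7, 8}) = 5
G(29) = mex({0, 1, 2, 3, 5, 6, 7, 8, 9}) = 4
G(30) = mex({0, 1, 2, 3, 4, 5, 6, 9, 10}) = 7
G(31) = mex({0, 1, 3, 4, 5, 7, 10, 11}) = 2
G(32) = mex({0, 2, 3, 4, 5, 6, 7, 9, 11}) = 1
G(33) = mex({0, 1, 2, 3, 4, 5, 6, 7, 9, 12}) = 8
G(34) = mex({0, 1, 2, 3, 4, 5, 7, 8, 11, 12}) = 6
G(35) = mex({0, 1, 2, 3, 4, 5, 6, 8, 9, 10, 11}) = 7
G(36) = mex({0, 1, 2, 3, 5, 6, 7, 9, 10}) = 4
G(37) = mex({0, 2, 3, 4, 6, 7, 9, 10, 11, 12}) = 1
G(38) = mex({0, 1, 3, 4, 5, 6, 7, 9, 10, 11, 12}) = 2
G(39) = mex({0, 1, 2, 4, 5, 6, 7, 9, 10, 12, 14}) = 3
G(40) = mex({0, 2, 3, 4, 6, 7, 11, 12, 14}) = 1
G(41) = mex({0, 1, 2, 3, 5, 6, 7, 9, 10, 11, 12}) = 4
Therefore G(41) = 4.

4


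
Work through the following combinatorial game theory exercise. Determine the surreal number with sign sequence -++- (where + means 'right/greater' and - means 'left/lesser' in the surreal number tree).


Sign expansion: -++-
Rule: track bounds (lo, hi), initially (-inf, +inf). On '+', the current value becomes lo and we move to the simplest number in (value, hi): value + 1 if hi = +inf, otherwise the midpoint (value + hi)/2. On '-', the current value becomes hi and we move to value - 1 if lo = -inf, otherwise the midpoint (lo + value)/2.
Start at 0.
Step 1: sign = -, move left. Bounds: (-inf, 0). Value = -1
Step 2: sign = +, move right. Bounds: (-1, 0). Value = -1/2
Step 3: sign = +, move right. Bounds: (-1/2, 0). Value = -1/4
Step 4: sign = -, move left. Bounds: (-1/2, -1/4). Value = -3/8
The surreal number with sign expansion -++- is -3/8.

-3/8


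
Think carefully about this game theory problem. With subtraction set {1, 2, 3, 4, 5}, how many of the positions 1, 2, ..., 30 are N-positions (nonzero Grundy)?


Subtraction set S = {1, 2, 3, 4, 5}, so G(n) = n mod 6.
G(n) = 0 when n is a multiple of 6.
Multiples of 6 in [1, 30]: 5
N-positions (nonzero Grundy) = 30 - 5 = 25

25


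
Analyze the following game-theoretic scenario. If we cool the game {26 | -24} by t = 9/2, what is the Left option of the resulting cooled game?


Original game: {26 | -24} (a switch {a | b} with a > b).
Cooling by t (for t below the temperature (a - b)/2 = 25) taxes each move by t: {a | b} cooled by t is {a - t | b + t}.
Cooling amount: t = 9/2
Cooled Left option: 26 - 9/2 = 43/2
Cooled Right option: -24 + 9/2 = -39/2
Cooled game: {43/2 | -39/2}
Left option = 43/2

43/2


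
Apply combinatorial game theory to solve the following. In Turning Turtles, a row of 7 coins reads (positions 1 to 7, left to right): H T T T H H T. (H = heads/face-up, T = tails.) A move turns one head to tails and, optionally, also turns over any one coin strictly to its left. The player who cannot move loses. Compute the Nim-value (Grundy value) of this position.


Coins: H T T T H H T
Key fact: a single head at position k behaves exactly like a Nim heap of size k (turning it to T and optionally flipping a coin at j < k corresponds to moving the heap from k to j, or to 0), and heads combine as a disjunctive sum (two heads at the same place would cancel, matching j XOR j = 0). So the Nim-value is the XOR of the 1-indexed positions of the heads.
Face-up positions (1-indexed): [1, 5, 6]
XOR 0 with 1: 0 XOR 1 = 1
XOR 1 with 5: 1 XOR 5 = 4
XOR 4 with 6: 4 XOR 6 = 2
Nim-value = 2

2


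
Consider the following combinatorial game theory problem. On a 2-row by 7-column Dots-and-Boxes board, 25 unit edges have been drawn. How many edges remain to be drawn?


Grid: 2 x 7 boxes, i.e. 3 rows and 8 columns of dots.
Horizontal edges: (rows + 1) * cols = 3 * 7 = 21
Vertical edges: rows * (cols + 1) = 2 * 8 = 16
Total edges: 21 + 16 = 37
Edges drawn: 25
Remaining: 37 - 25 = 12

12


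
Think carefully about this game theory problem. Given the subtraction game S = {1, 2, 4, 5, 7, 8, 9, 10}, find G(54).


The subtraction set is S = {1, 2, 4, 5, 7, 8, 9, 10}.
G(k) = mex{ G(k - s) : s in S, s <= k }. We compute iteratively: G(0) = 0.
G(1) = mex({0}) = 1
G(2) = mex({0, 1}) = 2
G(3) = mex({1, 2}) = 0
G(4) = mex({0, 2}) = 1
G(5) = mex({0, 1}) = 2
G(6) = mex({1, 2}) = 0
G(7) = mex({0, 2}) = 1
G(8) = mex({0, 1}) = 2
G(9) = mex({0, 1, 2}) = 3
G(10) = mex({0, 1, 2, 3}) = 4
G(11) = mex({0, 1, 2, 3, 4}) = 5
G(12) = mex({0, 1, 2, 4, 5}) = 3
G(13) = mex({0, 1, 2, 3, 5}) = 4
G(14) = mex({0, 1, 2, 3, 4}) = 5
G(15) = mex({0, 1, 2, 4, 5}) = 3
G(16) = mex({0, 1, 2, 3, 5}) = 4
G(17) = mex({1, 2, 3, 4}) = 0
G(18) = mex({0, 2, 3, 4, 5}) = 1
G(19) = mex({0, 1, 3, 4, 5}) = 2
G(20) = mex({1, 2, 3, 4, 5}) = 0
G(21) = mex({0, 2, 3, 4, 5}) = 1
G(22) = mex({0, 1, 3, 4, 5}) = 2
G(23) = mex({1, 2, 3, 4, 5}) = 0
G(24) = mex({0, 2, 3, 4, 5}) = 1
G(25) = mex({0, 1, 3, 4}) = 2
G(26) = mex({0, 1, 2, 4}) = 3
Observe that G(17)..G(26) = 0, 1, 2, 0, 1, 2, 0, 1, 2, 3 repeats G(0)..G(9) = 0, 1, 2, 0, 1, 2, 0, 1, 2, 3.
For k >= max(S) = 10, G(k) is determined by the previous 10 values G(k-10)..G(k-1); a window of 10 consecutive values has recurred shifted by 17, so by induction G(k + 17) = G(k) for all k >= 0: the sequence is periodic from the start with period 17.
One period: G(0..16) = 0, 1, 2, 0, 1, 2, 0, 1, 2, 3, 4, 5, 3, 4, 5, 3, 4.
54 mod 17 = 3, so G(54) = G(3) = 0.

0


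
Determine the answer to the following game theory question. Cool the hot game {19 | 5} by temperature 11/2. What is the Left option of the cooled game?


Original game: {19 | 5} (a switch {a | b} with a > b).
Cooling by t (for t below the temperature (a - b)/2 = 7) taxes each move by t: {a | b} cooled by t is {a - t | b + t}.
Cooling amount: t = 11/2
Cooled Left option: 19 - 11/2 = 27/2
Cooled Right option: 5 + 11/2 = 21/2
Cooled game: {27/2 | 21/2}
Left option = 27/2

27/2


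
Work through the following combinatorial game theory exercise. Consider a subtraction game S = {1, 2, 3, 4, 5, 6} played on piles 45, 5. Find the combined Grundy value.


Subtraction set: {1, 2, 3, 4, 5, 6}
For this subtraction set, G(n) = n mod 7 (period = max + 1 = 7).
Pile 1 (size 45): G(45) = 45 mod 7 = 3
Pile 2 (size 5): G(5) = 5 mod 7 = 5
Total Grundy value = XOR of all: 3 XOR 5 = 6

6


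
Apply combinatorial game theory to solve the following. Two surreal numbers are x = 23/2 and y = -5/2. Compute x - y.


x = 23/2, y = -5/2
Converting to common denominator: 2
x = 23/2, y = -5/2
x - y = 23/2 - -5/2 = 14

14


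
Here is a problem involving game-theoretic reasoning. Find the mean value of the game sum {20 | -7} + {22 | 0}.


G1 = {20 | -7}, G2 = {22 | 0}
Each is a switch {a | b} with numbers a > b; its mean value is (a + b)/2, and mean value is additive over game sums: m(G1 + G2) = m(G1) + m(G2).
Mean of G1 = (20 + (-7))/2 = 13/2 = 13/2
Mean of G2 = (22 + (0))/2 = 22/2 = 11
Mean of G1 + G2 = 13/2 + 11 = 35/2

35/2


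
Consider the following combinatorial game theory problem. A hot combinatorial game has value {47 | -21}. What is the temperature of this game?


The game is {47 | -21}, a switch {a | b} with numbers a > b.
Cooling {a | b} by t gives {a - t | b + t}, which stops being hot when a - t = b + t, i.e. at t = (a - b)/2. So the temperature of a switch is (a - b)/2.
Temperature = (Left option - Right option) / 2
= (47 - (-21)) / 2
= 68 / 2
= 34

34


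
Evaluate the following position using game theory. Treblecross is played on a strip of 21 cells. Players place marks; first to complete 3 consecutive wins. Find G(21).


Treblecross: place X on empty cells; 3-in-a-row wins.
Playing within two cells of an existing X lets the opponent win at once, so sensible play treats the cells i-2..i+2 around each X as dead. The player left with no safe cell loses, so this is a normal-play take-away game on strips of safe cells.
Placing X at cell i (0-indexed) of a strip of k safe cells leaves independent strips of sizes max(0, i-2) and max(0, k-i-3). Hence G(k) = mex{ G(max(0,i-2)) XOR G(max(0,k-i-3)) : 0 <= i < k }, with G(0) = 0.
G(1): splits (0,0):0^0=0 -> mex({0}) = 1
G(2): splits (0,0):0^0=0 -> mex({0}) = 1
G(3): splits (0,0):0^0=0 -> mex({0}) = 1
G(4): splits (0,1):0^1=1 (0,0):0^0=0 -> mex({0, 1}) = 2
G(5): splits (0,2):0^1=1 (0,1):0^1=1 (0,0):0^0=0 -> mex({0, 1}) = 2
G(6) = mex({1}) = 0
G(7) = mex({0, 1, 2}) = 3
G(8) = mex({0, 1, 2}) = 3
G(9) = mex({0, 2}) = 1
G(10) = mex({0, 2, 3}) = 1
G(11) = mex({0, 3}) = 1
G(12) = mex({1, 3}) = 0
G(13) = mex({0, 1, 2, 3}) = 4
G(14) = mex({0, 1, 2}) = 3
G(15) = mex({0, 1, 2}) = 3
G(16) = mex({0, 1, 2, 4}) = 3
G(17) = mex({0, 1, 3, 4}) = 2
G(18) = mex({0, 1, 3, 4}) = 2
G(19) = mex({0, 1, 3, 5}) = 2
G(20) = mex({0, 1, 2, 3, 5}) = 4
G(21) = mex({0, 1, 2, 3, 5}) = 4
Therefore G(21) = 4.

4


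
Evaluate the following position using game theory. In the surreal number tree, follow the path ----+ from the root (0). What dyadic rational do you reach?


Sign expansion: ----+
Rule: track bounds (lo, hi), initially (-inf, +inf). On '+', the current value becomes lo and we move to the simplest number in (value, hi): value + 1 if hi = +inf, otherwise the midpoint (value + hi)/2. On '-', the current value becomes hi and we move to value - 1 if lo = -inf, otherwise the midpoint (lo + value)/2.
Start at 0.
Step 1: sign = -, move left. Bounds: (-inf, 0). Value = -1
Step 2: sign = -, move left. Bounds: (-inf, -1). Value = -2
Step 3: sign = -, move left. Bounds: (-inf, -2). Value = -3
Step 4: sign = -, move left. Bounds: (-inf, -3). Value = -4
Step 5: sign = +, move right. Bounds: (-4, -3). Value = -7/2
The surreal number with sign expansion ----+ is -7/2.

-7/2


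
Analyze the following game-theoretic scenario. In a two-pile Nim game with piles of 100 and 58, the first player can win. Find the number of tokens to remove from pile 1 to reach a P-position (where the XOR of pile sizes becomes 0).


Piles: 100 and 58
Current XOR: 100 XOR 58 = 94 (non-zero, so this is an N-position).
To make the XOR zero, we need to find a move that balances the piles.
For pile 1 (size 100): target = 100 XOR 94 = 58
We reduce pile 1 from 100 to 58.
Tokens removed: 100 - 58 = 42
Verification: 58 XOR 58 = 0

42


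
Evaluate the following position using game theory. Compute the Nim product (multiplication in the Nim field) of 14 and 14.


Nim multiplication is bilinear over XOR: (u XOR v) * w = (u*w) XOR (v*w).
So we split each operand into its bit components and XOR the pairwise Nim products.
14 = 2 + 4 + 8 (as XOR of powers of 2).
14 = 2 + 4 + 8 (as XOR of powers of 2).
Using the standard Nim-product table on single bits:
  2*2 = 3,   2*4 = 8,   2*8 = 12,
  4*4 = 6,   4*8 = 11,  8*8 = 13,
and  1*x = x (identity), k*l = l*k (commutative).
Pairwise Nim products:
  2 * 2 = 3
  2 * 4 = 8
  2 * 8 = 12
  4 * 2 = 8
  4 * 4 = 6
  4 * 8 = 11
  8 * 2 = 12
  8 * 4 = 11
  8 * 8 = 13
XOR them: 3 XOR 8 XOR 12 XOR 8 XOR 6 XOR 11 XOR 12 XOR 11 XOR 13 = 8.
Result: 14 * 14 = 8 (in Nim).

8
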